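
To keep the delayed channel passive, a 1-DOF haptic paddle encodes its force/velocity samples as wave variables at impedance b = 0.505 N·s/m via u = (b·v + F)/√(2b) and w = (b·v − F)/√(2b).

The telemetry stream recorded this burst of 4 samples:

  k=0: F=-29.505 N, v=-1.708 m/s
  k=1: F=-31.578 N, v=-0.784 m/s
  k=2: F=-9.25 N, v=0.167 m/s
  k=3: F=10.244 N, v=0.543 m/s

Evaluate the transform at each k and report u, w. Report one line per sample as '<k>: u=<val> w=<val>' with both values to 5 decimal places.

0: u=-30.21683 w=28.50031
1: u=-31.81524 w=31.02733
2: u=-9.12018 w=9.28801
3: u=10.46602 w=-9.92031

k=0: b·v=0.505×(-1.708)=-0.86254; √(2b)=1.00499; u=(-0.86254+(-29.505))/1.00499=-30.21683, w=(-0.86254−(-29.505))/1.00499=28.50031
k=1: b·v=0.505×(-0.784)=-0.39592; √(2b)=1.00499; u=(-0.39592+(-31.578))/1.00499=-31.81524, w=(-0.39592−(-31.578))/1.00499=31.02733
k=2: b·v=0.505×0.167=0.08434; √(2b)=1.00499; u=(0.08434+(-9.25))/1.00499=-9.12018, w=(0.08434−(-9.25))/1.00499=9.28801
k=3: b·v=0.505×0.543=0.27422; √(2b)=1.00499; u=(0.27422+10.244)/1.00499=10.46602, w=(0.27422−10.244)/1.00499=-9.92031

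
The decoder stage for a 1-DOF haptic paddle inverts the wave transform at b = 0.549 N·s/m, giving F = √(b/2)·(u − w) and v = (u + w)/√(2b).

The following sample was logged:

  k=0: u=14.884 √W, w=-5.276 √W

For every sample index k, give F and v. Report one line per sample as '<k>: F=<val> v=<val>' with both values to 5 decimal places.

k=0: u−w=20.16000, u+w=9.60800; √(b/2)=0.52393, √(2b)=1.04785; F=0.52393×20.16=10.56238, v=9.60800/1.04785=9.16921

0: F=10.56238 v=9.16921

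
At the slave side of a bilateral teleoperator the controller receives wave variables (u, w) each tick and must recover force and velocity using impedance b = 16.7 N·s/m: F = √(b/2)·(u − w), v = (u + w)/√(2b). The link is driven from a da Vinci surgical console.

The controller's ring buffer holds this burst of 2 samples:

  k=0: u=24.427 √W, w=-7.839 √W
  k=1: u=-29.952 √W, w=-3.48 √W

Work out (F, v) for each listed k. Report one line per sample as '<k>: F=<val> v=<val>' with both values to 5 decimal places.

k=0: u−w=32.26600, u+w=16.58800; √(b/2)=2.88964, √(2b)=5.77927; F=2.88964×32.266=93.23702, v=16.58800/5.77927=2.87026
k=1: u−w=-26.47200, u+w=-33.43200; √(b/2)=2.88964, √(2b)=5.77927; F=2.88964×(-26.472)=-76.49446, v=-33.43200/5.77927=-5.78481

0: F=93.23702 v=2.87026
1: F=-76.49446 v=-5.78481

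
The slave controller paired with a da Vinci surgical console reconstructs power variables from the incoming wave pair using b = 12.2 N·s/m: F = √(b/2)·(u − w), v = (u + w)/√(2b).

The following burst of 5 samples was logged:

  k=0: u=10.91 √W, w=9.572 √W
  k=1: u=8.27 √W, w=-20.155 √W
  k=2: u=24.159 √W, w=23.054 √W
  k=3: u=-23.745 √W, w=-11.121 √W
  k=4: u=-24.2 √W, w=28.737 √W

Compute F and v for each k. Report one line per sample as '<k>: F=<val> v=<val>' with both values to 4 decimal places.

k=0: u−w=1.3380, u+w=20.4820; √(b/2)=2.4698, √(2b)=4.9396; F=2.4698×1.338=3.3046, v=20.4820/4.9396=4.1465
k=1: u−w=28.4250, u+w=-11.8850; √(b/2)=2.4698, √(2b)=4.9396; F=2.4698×28.425=70.2046, v=-11.8850/4.9396=-2.4060
k=2: u−w=1.1050, u+w=47.2130; √(b/2)=2.4698, √(2b)=4.9396; F=2.4698×1.105=2.7291, v=47.2130/4.9396=9.5580
k=3: u−w=-12.6240, u+w=-34.8660; √(b/2)=2.4698, √(2b)=4.9396; F=2.4698×(-12.624)=-31.1790, v=-34.8660/4.9396=-7.0584
k=4: u−w=-52.9370, u+w=4.5370; √(b/2)=2.4698, √(2b)=4.9396; F=2.4698×(-52.937)=-130.7447, v=4.5370/4.9396=0.9185

0: F=3.3046 v=4.1465
1: F=70.2046 v=-2.4060
2: F=2.7291 v=9.5580
3: F=-31.1790 v=-7.0584
4: F=-130.7447 v=0.9185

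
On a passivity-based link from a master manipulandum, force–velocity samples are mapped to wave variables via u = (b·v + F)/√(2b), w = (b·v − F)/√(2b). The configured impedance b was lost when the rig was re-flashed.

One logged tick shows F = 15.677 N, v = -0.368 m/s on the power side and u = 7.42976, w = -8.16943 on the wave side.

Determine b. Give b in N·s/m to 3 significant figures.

b = 2.02 N·s/m

u + w = -0.73967;  u + w = √(2b)·v, so √(2b) = -0.73967/(-0.368) = 2.00997.
b = (√(2b))²/2 = 4.03999/2 = 2.02000.
(Check via u − w = 2F/√(2b): u − w = 15.59919, 2F/√(2b) = 15.59922.)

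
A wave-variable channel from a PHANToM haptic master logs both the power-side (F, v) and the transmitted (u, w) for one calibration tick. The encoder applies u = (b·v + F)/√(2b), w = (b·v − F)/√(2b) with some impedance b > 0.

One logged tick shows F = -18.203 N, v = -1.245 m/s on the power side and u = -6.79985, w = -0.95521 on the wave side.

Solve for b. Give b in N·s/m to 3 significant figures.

b = 19.4 N·s/m

u + w = -7.75506;  u + w = √(2b)·v, so √(2b) = -7.75506/(-1.245) = 6.22896.
b = (√(2b))²/2 = 38.79999/2 = 19.40000.
(Check via u − w = 2F/√(2b): u − w = -5.84464, 2F/√(2b) = -5.84463.)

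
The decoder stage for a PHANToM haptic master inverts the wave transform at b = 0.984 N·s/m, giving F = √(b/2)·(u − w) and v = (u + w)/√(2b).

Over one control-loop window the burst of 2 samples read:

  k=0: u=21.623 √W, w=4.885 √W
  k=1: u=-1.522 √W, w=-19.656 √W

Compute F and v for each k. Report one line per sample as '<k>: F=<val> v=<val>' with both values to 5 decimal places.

0: F=11.74049 v=18.89576
1: F=12.71968 v=-15.09637

k=0: u−w=16.73800, u+w=26.50800; √(b/2)=0.70143, √(2b)=1.40285; F=0.70143×16.738=11.74049, v=26.50800/1.40285=18.89576
k=1: u−w=18.13400, u+w=-21.17800; √(b/2)=0.70143, √(2b)=1.40285; F=0.70143×18.134=12.71968, v=-21.17800/1.40285=-15.09637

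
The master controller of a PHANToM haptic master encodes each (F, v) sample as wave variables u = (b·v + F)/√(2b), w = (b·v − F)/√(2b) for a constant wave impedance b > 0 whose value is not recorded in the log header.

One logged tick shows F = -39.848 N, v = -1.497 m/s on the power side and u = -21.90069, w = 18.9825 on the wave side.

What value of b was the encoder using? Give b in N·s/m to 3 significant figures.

u + w = -2.91819;  u + w = √(2b)·v, so √(2b) = -2.91819/(-1.497) = 1.94936.
b = (√(2b))²/2 = 3.80000/2 = 1.90000.
(Check via u − w = 2F/√(2b): u − w = -40.88319, 2F/√(2b) = -40.88319.)

b = 1.9 N·s/m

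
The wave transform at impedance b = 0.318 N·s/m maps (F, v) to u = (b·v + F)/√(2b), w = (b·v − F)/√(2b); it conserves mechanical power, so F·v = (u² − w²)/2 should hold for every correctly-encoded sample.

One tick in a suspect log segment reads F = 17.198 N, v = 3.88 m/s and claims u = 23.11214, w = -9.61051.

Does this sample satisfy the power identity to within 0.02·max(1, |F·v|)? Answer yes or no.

no

F·v = 17.198×3.88 = 66.7282 W.
(u² − w²)/2 = (534.1710 − 92.3619)/2 = 220.9046 W.
|Δ| = 154.1763;  2% of max(1, |F·v|) = 1.3346.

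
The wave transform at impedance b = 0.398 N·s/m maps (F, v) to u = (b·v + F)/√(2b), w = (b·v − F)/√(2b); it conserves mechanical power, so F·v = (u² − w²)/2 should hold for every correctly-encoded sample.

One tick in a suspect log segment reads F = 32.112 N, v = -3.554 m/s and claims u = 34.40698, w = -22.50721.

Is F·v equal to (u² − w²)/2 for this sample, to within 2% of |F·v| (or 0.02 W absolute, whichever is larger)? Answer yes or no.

F·v = 32.112×(-3.554) = -114.12605 W.
(u² − w²)/2 = (1183.84027 − 506.57450)/2 = 338.63289 W.
|Δ| = 452.75893;  2% of max(1, |F·v|) = 2.28252.

no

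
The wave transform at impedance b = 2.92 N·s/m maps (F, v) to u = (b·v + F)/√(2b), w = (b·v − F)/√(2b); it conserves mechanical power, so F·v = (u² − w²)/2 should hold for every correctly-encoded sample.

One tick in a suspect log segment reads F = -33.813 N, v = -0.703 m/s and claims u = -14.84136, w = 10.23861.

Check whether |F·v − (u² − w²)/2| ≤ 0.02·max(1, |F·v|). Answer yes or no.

F·v = (-33.813)×(-0.703) = 23.7705 W.
(u² − w²)/2 = (220.2660 − 104.8291)/2 = 57.7184 W.
|Δ| = 33.9479;  2% of max(1, |F·v|) = 0.4754.

no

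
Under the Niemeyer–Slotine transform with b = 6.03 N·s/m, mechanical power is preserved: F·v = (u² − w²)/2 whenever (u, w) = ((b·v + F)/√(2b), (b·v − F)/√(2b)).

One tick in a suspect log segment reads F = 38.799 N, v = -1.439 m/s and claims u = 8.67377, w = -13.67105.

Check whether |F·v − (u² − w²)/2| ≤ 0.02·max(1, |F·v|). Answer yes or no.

F·v = 38.799×(-1.439) = -55.83176 W.
(u² − w²)/2 = (75.23429 − 186.89761)/2 = -55.83166 W.
|Δ| = 0.00010;  2% of max(1, |F·v|) = 1.11664.

yes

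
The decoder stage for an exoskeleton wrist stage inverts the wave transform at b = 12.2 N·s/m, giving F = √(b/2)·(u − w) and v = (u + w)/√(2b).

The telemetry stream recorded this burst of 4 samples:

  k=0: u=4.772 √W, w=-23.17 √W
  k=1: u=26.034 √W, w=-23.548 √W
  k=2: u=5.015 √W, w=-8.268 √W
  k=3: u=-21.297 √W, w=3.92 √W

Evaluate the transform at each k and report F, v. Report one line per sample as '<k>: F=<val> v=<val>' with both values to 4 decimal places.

0: F=69.0116 v=-3.7246
1: F=122.4585 v=0.5033
2: F=32.8066 v=-0.6586
3: F=-62.2814 v=-3.5179

k=0: u−w=27.9420, u+w=-18.3980; √(b/2)=2.4698, √(2b)=4.9396; F=2.4698×27.942=69.0116, v=-18.3980/4.9396=-3.7246
k=1: u−w=49.5820, u+w=2.4860; √(b/2)=2.4698, √(2b)=4.9396; F=2.4698×49.582=122.4585, v=2.4860/4.9396=0.5033
k=2: u−w=13.2830, u+w=-3.2530; √(b/2)=2.4698, √(2b)=4.9396; F=2.4698×13.283=32.8066, v=-3.2530/4.9396=-0.6586
k=3: u−w=-25.2170, u+w=-17.3770; √(b/2)=2.4698, √(2b)=4.9396; F=2.4698×(-25.217)=-62.2814, v=-17.3770/4.9396=-3.5179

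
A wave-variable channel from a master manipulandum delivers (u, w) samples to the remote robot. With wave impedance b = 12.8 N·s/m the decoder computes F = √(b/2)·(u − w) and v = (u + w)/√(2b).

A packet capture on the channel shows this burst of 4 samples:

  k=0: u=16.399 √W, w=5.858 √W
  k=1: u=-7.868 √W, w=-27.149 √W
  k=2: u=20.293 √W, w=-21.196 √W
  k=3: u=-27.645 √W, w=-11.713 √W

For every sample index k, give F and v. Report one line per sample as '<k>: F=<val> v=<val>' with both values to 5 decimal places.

k=0: u−w=10.54100, u+w=22.25700; √(b/2)=2.52982, √(2b)=5.05964; F=2.52982×10.541=26.66686, v=22.25700/5.05964=4.39893
k=1: u−w=19.28100, u+w=-35.01700; √(b/2)=2.52982, √(2b)=5.05964; F=2.52982×19.281=48.77750, v=-35.01700/5.05964=-6.92084
k=2: u−w=41.48900, u+w=-0.90300; √(b/2)=2.52982, √(2b)=5.05964; F=2.52982×41.489=104.95979, v=-0.90300/5.05964=-0.17847
k=3: u−w=-15.93200, u+w=-39.35800; √(b/2)=2.52982, √(2b)=5.05964; F=2.52982×(-15.932)=-40.30513, v=-39.35800/5.05964=-7.77881

0: F=26.66686 v=4.39893
1: F=48.77750 v=-6.92084
2: F=104.95979 v=-0.17847
3: F=-40.30513 v=-7.77881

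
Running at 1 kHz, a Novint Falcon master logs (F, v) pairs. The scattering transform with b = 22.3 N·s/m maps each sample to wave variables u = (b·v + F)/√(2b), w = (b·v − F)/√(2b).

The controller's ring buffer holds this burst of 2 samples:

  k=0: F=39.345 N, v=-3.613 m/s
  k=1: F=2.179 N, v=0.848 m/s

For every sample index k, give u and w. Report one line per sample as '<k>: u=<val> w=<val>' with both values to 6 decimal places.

0: u=-6.172942 w=-17.955840
1: u=3.157889 w=2.505330

k=0: b·v=22.3×(-3.613)=-80.569900; √(2b)=6.678323; u=(-80.569900+39.345)/6.678323=-6.172942, w=(-80.569900−39.345)/6.678323=-17.955840
k=1: b·v=22.3×0.848=18.910400; √(2b)=6.678323; u=(18.910400+2.179)/6.678323=3.157889, w=(18.910400−2.179)/6.678323=2.505330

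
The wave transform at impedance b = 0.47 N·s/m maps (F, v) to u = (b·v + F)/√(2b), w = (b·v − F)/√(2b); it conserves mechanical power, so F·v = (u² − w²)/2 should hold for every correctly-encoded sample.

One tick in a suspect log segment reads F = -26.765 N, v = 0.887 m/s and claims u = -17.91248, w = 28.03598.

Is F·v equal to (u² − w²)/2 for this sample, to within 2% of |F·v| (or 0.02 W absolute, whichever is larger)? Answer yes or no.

F·v = (-26.765)×0.887 = -23.7406 W.
(u² − w²)/2 = (320.8569 − 786.0162)/2 = -232.5796 W.
|Δ| = 208.8391;  2% of max(1, |F·v|) = 0.4748.

no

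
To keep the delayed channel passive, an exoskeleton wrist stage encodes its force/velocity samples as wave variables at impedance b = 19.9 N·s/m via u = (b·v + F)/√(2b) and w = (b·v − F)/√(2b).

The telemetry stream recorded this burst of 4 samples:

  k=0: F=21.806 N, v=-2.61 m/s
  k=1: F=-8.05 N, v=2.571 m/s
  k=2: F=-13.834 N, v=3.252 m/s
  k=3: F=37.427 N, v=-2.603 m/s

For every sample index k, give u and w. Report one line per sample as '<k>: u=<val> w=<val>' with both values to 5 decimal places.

0: u=-4.77640 w=-11.68937
1: u=6.83385 w=9.38588
2: u=8.06515 w=12.45082
3: u=-2.27823 w=-14.14338

k=0: b·v=19.9×(-2.61)=-51.93900; √(2b)=6.30872; u=(-51.93900+21.806)/6.30872=-4.77640, w=(-51.93900−21.806)/6.30872=-11.68937
k=1: b·v=19.9×2.571=51.16290; √(2b)=6.30872; u=(51.16290+(-8.05))/6.30872=6.83385, w=(51.16290−(-8.05))/6.30872=9.38588
k=2: b·v=19.9×3.252=64.71480; √(2b)=6.30872; u=(64.71480+(-13.834))/6.30872=8.06515, w=(64.71480−(-13.834))/6.30872=12.45082
k=3: b·v=19.9×(-2.603)=-51.79970; √(2b)=6.30872; u=(-51.79970+37.427)/6.30872=-2.27823, w=(-51.79970−37.427)/6.30872=-14.14338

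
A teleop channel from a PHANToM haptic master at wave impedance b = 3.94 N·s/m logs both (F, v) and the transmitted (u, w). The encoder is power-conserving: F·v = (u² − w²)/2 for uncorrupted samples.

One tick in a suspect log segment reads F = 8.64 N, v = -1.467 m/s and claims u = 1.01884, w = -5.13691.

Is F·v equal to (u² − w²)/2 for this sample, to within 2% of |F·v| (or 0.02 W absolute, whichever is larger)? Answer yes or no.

F·v = 8.64×(-1.467) = -12.6749 W.
(u² − w²)/2 = (1.0380 − 26.3878)/2 = -12.6749 W.
|Δ| = 0.0000;  2% of max(1, |F·v|) = 0.2535.

yes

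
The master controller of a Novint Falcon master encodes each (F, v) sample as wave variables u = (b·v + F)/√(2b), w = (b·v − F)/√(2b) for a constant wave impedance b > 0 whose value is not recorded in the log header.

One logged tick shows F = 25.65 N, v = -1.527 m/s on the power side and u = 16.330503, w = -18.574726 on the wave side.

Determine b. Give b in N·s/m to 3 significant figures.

b = 1.08 N·s/m

u + w = -2.244223;  u + w = √(2b)·v, so √(2b) = -2.244223/(-1.527) = 1.469694.
b = (√(2b))²/2 = 2.160001/2 = 1.080000.
(Check via u − w = 2F/√(2b): u − w = 34.905229, 2F/√(2b) = 34.905221.)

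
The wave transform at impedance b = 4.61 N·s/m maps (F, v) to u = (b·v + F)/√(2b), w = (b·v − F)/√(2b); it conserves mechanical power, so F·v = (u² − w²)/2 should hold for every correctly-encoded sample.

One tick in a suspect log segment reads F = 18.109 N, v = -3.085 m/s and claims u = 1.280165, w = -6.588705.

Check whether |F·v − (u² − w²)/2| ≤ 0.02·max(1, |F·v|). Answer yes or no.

F·v = 18.109×(-3.085) = -55.866265 W.
(u² − w²)/2 = (1.638822 − 43.411034)/2 = -20.886106 W.
|Δ| = 34.980159;  2% of max(1, |F·v|) = 1.117325.

no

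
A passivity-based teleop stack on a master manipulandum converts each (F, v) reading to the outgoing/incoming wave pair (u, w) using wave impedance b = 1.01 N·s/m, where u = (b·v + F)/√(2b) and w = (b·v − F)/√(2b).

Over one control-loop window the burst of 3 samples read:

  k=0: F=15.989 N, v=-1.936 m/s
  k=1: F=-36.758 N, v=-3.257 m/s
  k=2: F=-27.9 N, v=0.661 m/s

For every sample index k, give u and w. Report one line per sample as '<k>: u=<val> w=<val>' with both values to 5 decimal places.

k=0: b·v=1.01×(-1.936)=-1.95536; √(2b)=1.42127; u=(-1.95536+15.989)/1.42127=9.87403, w=(-1.95536−15.989)/1.42127=-12.62561
k=1: b·v=1.01×(-3.257)=-3.28957; √(2b)=1.42127; u=(-3.28957+(-36.758))/1.42127=-28.17737, w=(-3.28957−(-36.758))/1.42127=23.54831
k=2: b·v=1.01×0.661=0.66761; √(2b)=1.42127; u=(0.66761+(-27.9))/1.42127=-19.16064, w=(0.66761−(-27.9))/1.42127=20.10010

0: u=9.87403 w=-12.62561
1: u=-28.17737 w=23.54831
2: u=-19.16064 w=20.10010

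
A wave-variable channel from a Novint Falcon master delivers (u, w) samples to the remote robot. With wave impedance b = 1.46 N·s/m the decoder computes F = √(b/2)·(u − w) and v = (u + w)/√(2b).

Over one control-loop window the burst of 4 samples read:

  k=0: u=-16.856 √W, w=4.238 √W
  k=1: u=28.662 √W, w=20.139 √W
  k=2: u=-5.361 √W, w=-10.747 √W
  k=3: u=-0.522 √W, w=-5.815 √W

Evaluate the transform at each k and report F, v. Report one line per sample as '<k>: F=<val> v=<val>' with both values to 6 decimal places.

k=0: u−w=-21.094000, u+w=-12.618000; √(b/2)=0.854400, √(2b)=1.708801; F=0.854400×(-21.094)=-18.022722, v=-12.618000/1.708801=-7.384126
k=1: u−w=8.523000, u+w=48.801000; √(b/2)=0.854400, √(2b)=1.708801; F=0.854400×8.523=7.282054, v=48.801000/1.708801=28.558625
k=2: u−w=5.386000, u+w=-16.108000; √(b/2)=0.854400, √(2b)=1.708801; F=0.854400×5.386=4.601800, v=-16.108000/1.708801=-9.426494
k=3: u−w=5.293000, u+w=-6.337000; √(b/2)=0.854400, √(2b)=1.708801; F=0.854400×5.293=4.522341, v=-6.337000/1.708801=-3.708449

0: F=-18.022722 v=-7.384126
1: F=7.282054 v=28.558625
2: F=4.601800 v=-9.426494
3: F=4.522341 v=-3.708449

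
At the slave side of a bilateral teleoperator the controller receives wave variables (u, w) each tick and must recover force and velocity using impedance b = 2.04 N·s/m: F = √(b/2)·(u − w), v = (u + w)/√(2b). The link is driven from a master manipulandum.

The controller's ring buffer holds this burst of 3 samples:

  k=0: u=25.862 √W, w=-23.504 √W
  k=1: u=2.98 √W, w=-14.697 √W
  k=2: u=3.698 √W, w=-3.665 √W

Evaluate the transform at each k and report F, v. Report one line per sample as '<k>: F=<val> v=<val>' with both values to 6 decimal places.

k=0: u−w=49.366000, u+w=2.358000; √(b/2)=1.009950, √(2b)=2.019901; F=1.009950×49.366=49.857216, v=2.358000/2.019901=1.167384
k=1: u−w=17.677000, u+w=-11.717000; √(b/2)=1.009950, √(2b)=2.019901; F=1.009950×17.677=17.852895, v=-11.717000/2.019901=-5.800779
k=2: u−w=7.363000, u+w=0.033000; √(b/2)=1.009950, √(2b)=2.019901; F=1.009950×7.363=7.436265, v=0.033000/2.019901=0.016337

0: F=49.857216 v=1.167384
1: F=17.852895 v=-5.800779
2: F=7.436265 v=0.016337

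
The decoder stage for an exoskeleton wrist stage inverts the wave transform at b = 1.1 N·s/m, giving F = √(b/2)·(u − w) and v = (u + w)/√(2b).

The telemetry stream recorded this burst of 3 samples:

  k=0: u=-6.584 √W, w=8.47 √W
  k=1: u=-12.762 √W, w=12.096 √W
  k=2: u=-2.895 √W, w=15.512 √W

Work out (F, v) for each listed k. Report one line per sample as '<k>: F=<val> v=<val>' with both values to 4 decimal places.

k=0: u−w=-15.0540, u+w=1.8860; √(b/2)=0.7416, √(2b)=1.4832; F=0.7416×(-15.054)=-11.1643, v=1.8860/1.4832=1.2715
k=1: u−w=-24.8580, u+w=-0.6660; √(b/2)=0.7416, √(2b)=1.4832; F=0.7416×(-24.858)=-18.4352, v=-0.6660/1.4832=-0.4490
k=2: u−w=-18.4070, u+w=12.6170; √(b/2)=0.7416, √(2b)=1.4832; F=0.7416×(-18.407)=-13.6510, v=12.6170/1.4832=8.5064

0: F=-11.1643 v=1.2715
1: F=-18.4352 v=-0.4490
2: F=-13.6510 v=8.5064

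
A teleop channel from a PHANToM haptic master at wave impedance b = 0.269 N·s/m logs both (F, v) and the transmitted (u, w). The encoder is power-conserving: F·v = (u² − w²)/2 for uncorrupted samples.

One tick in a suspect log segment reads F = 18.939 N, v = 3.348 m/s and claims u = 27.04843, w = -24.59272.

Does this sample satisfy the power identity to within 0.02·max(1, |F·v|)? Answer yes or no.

F·v = 18.939×3.348 = 63.4078 W.
(u² − w²)/2 = (731.6176 − 604.8019)/2 = 63.4078 W.
|Δ| = 0.0001;  2% of max(1, |F·v|) = 1.2682.

yes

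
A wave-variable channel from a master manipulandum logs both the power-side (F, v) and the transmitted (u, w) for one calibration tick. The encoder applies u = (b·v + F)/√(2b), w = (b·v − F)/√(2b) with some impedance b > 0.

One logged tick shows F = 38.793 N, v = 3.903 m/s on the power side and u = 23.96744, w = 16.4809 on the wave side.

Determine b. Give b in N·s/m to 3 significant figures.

u + w = 40.4483;  u + w = √(2b)·v, so √(2b) = 40.4483/3.903 = 10.3634.
b = (√(2b))²/2 = 107.4000/2 = 53.7000.
(Check via u − w = 2F/√(2b): u − w = 7.4865, 2F/√(2b) = 7.4865.)

b = 53.7 N·s/m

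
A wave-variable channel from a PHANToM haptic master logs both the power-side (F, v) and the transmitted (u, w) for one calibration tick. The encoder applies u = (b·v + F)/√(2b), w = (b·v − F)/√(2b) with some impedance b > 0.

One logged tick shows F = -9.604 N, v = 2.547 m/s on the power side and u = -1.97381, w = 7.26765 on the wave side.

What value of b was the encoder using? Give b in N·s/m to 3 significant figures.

b = 2.16 N·s/m

u + w = 5.2938;  u + w = √(2b)·v, so √(2b) = 5.2938/2.547 = 2.0785.
b = (√(2b))²/2 = 4.3200/2 = 2.1600.
(Check via u − w = 2F/√(2b): u − w = -9.2415, 2F/√(2b) = -9.2415.)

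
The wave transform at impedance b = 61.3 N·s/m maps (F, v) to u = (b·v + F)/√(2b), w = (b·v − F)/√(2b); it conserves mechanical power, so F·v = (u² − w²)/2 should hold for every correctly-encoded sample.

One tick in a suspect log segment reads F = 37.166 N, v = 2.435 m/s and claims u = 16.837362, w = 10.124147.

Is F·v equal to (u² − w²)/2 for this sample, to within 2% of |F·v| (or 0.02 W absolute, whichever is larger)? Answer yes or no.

F·v = 37.166×2.435 = 90.499210 W.
(u² − w²)/2 = (283.496759 − 102.498352)/2 = 90.499203 W.
|Δ| = 0.000007;  2% of max(1, |F·v|) = 1.809984.

yes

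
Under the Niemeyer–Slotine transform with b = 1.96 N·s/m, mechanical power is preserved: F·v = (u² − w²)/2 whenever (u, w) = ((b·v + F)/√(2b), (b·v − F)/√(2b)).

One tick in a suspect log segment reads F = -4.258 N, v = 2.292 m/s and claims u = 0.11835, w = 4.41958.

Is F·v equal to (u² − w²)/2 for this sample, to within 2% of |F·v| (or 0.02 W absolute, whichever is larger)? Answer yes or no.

F·v = (-4.258)×2.292 = -9.7593 W.
(u² − w²)/2 = (0.0140 − 19.5327)/2 = -9.7593 W.
|Δ| = 0.0000;  2% of max(1, |F·v|) = 0.1952.

yes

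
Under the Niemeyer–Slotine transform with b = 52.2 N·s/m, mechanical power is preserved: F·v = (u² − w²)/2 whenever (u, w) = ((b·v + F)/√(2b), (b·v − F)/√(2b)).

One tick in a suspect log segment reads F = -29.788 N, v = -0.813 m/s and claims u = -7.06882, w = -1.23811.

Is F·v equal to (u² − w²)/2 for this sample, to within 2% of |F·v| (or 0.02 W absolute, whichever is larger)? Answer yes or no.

yes

F·v = (-29.788)×(-0.813) = 24.2176 W.
(u² − w²)/2 = (49.9682 − 1.5329)/2 = 24.2176 W.
|Δ| = 0.0000;  2% of max(1, |F·v|) = 0.4844.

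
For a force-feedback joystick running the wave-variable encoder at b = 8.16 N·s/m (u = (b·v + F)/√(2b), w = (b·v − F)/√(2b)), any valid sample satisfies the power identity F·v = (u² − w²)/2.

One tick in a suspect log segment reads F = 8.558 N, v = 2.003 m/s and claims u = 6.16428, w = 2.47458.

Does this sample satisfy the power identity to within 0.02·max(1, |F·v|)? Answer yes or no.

F·v = 8.558×2.003 = 17.14167 W.
(u² − w²)/2 = (37.99835 − 6.12355)/2 = 15.93740 W.
|Δ| = 1.20427;  2% of max(1, |F·v|) = 0.34283.

no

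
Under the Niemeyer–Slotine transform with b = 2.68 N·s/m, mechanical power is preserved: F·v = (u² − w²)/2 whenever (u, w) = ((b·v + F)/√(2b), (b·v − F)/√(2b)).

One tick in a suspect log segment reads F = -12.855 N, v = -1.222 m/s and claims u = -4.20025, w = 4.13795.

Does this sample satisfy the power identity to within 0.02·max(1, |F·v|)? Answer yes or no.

no

F·v = (-12.855)×(-1.222) = 15.70881 W.
(u² − w²)/2 = (17.64210 − 17.12263)/2 = 0.25973 W.
|Δ| = 15.44908;  2% of max(1, |F·v|) = 0.31418.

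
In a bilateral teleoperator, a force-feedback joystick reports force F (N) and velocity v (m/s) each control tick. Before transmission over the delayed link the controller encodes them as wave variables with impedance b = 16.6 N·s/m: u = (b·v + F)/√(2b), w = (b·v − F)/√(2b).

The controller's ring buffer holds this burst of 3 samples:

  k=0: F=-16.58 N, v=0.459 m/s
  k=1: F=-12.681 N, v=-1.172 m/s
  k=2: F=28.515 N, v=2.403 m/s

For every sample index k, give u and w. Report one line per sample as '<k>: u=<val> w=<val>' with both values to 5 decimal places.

0: u=-1.55513 w=4.19987
1: u=-5.57732 w=-1.17568
2: u=11.87183 w=1.97413

k=0: b·v=16.6×0.459=7.61940; √(2b)=5.76194; u=(7.61940+(-16.58))/5.76194=-1.55513, w=(7.61940−(-16.58))/5.76194=4.19987
k=1: b·v=16.6×(-1.172)=-19.45520; √(2b)=5.76194; u=(-19.45520+(-12.681))/5.76194=-5.57732, w=(-19.45520−(-12.681))/5.76194=-1.17568
k=2: b·v=16.6×2.403=39.88980; √(2b)=5.76194; u=(39.88980+28.515)/5.76194=11.87183, w=(39.88980−28.515)/5.76194=1.97413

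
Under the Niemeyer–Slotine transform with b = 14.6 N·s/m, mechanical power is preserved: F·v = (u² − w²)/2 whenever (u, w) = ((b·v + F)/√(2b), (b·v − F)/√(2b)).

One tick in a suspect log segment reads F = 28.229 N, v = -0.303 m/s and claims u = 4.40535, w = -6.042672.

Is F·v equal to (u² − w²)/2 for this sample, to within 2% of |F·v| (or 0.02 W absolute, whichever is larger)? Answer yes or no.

yes

F·v = 28.229×(-0.303) = -8.553387 W.
(u² − w²)/2 = (19.407109 − 36.513885)/2 = -8.553388 W.
|Δ| = 0.000001;  2% of max(1, |F·v|) = 0.171068.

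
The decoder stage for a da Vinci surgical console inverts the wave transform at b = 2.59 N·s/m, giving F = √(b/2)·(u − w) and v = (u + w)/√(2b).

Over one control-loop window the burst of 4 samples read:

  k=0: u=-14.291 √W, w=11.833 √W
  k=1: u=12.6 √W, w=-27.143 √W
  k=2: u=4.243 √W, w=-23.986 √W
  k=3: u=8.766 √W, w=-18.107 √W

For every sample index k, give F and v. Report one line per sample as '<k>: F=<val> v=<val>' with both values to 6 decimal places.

0: F=-29.728607 v=-1.079983
1: F=45.226766 v=-6.389827
2: F=32.124056 v=-8.674576
3: F=30.580954 v=-4.104200

k=0: u−w=-26.124000, u+w=-2.458000; √(b/2)=1.137981, √(2b)=2.275961; F=1.137981×(-26.124)=-29.728607, v=-2.458000/2.275961=-1.079983
k=1: u−w=39.743000, u+w=-14.543000; √(b/2)=1.137981, √(2b)=2.275961; F=1.137981×39.743=45.226766, v=-14.543000/2.275961=-6.389827
k=2: u−w=28.229000, u+w=-19.743000; √(b/2)=1.137981, √(2b)=2.275961; F=1.137981×28.229=32.124056, v=-19.743000/2.275961=-8.674576
k=3: u−w=26.873000, u+w=-9.341000; √(b/2)=1.137981, √(2b)=2.275961; F=1.137981×26.873=30.580954, v=-9.341000/2.275961=-4.104200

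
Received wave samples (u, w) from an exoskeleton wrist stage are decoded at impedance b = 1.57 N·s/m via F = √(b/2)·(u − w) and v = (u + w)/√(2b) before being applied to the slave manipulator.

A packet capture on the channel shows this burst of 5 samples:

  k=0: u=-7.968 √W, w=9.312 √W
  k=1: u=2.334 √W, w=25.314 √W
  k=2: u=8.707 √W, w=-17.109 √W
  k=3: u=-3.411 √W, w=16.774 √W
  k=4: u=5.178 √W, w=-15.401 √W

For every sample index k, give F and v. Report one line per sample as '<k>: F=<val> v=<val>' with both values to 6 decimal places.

k=0: u−w=-17.280000, u+w=1.344000; √(b/2)=0.886002, √(2b)=1.772005; F=0.886002×(-17.28)=-15.310119, v=1.344000/1.772005=0.758463
k=1: u−w=-22.980000, u+w=27.648000; √(b/2)=0.886002, √(2b)=1.772005; F=0.886002×(-22.98)=-20.360332, v=27.648000/1.772005=15.602669
k=2: u−w=25.816000, u+w=-8.402000; √(b/2)=0.886002, √(2b)=1.772005; F=0.886002×25.816=22.873034, v=-8.402000/1.772005=-4.741523
k=3: u−w=-20.185000, u+w=13.363000; √(b/2)=0.886002, √(2b)=1.772005; F=0.886002×(-20.185)=-17.883956, v=13.363000/1.772005=7.541177
k=4: u−w=20.579000, u+w=-10.223000; √(b/2)=0.886002, √(2b)=1.772005; F=0.886002×20.579=18.233040, v=-10.223000/1.772005=-5.769173

0: F=-15.310119 v=0.758463
1: F=-20.360332 v=15.602669
2: F=22.873034 v=-4.741523
3: F=-17.883956 v=7.541177
4: F=18.233040 v=-5.769173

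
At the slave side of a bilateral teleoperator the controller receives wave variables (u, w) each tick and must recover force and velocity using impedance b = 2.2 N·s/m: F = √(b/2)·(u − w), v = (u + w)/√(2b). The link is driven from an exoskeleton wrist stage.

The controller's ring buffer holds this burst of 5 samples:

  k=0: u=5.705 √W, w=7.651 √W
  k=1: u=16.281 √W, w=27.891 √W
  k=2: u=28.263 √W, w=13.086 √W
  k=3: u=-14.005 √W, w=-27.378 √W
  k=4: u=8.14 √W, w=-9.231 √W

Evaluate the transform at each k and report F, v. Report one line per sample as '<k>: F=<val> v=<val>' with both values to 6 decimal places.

0: F=-2.040982 v=6.367223
1: F=-12.176671 v=21.058175
2: F=15.917772 v=19.712362
3: F=14.025721 v=-19.728571
4: F=18.218859 v=-0.520114

k=0: u−w=-1.946000, u+w=13.356000; √(b/2)=1.048809, √(2b)=2.097618; F=1.048809×(-1.946)=-2.040982, v=13.356000/2.097618=6.367223
k=1: u−w=-11.610000, u+w=44.172000; √(b/2)=1.048809, √(2b)=2.097618; F=1.048809×(-11.61)=-12.176671, v=44.172000/2.097618=21.058175
k=2: u−w=15.177000, u+w=41.349000; √(b/2)=1.048809, √(2b)=2.097618; F=1.048809×15.177=15.917772, v=41.349000/2.097618=19.712362
k=3: u−w=13.373000, u+w=-41.383000; √(b/2)=1.048809, √(2b)=2.097618; F=1.048809×13.373=14.025721, v=-41.383000/2.097618=-19.728571
k=4: u−w=17.371000, u+w=-1.091000; √(b/2)=1.048809, √(2b)=2.097618; F=1.048809×17.371=18.218859, v=-1.091000/2.097618=-0.520114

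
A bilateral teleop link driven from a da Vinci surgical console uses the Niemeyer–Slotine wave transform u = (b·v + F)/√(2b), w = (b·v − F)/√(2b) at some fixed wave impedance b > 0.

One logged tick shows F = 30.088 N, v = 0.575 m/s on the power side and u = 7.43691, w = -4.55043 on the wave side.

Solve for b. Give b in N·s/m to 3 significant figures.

u + w = 2.8865;  u + w = √(2b)·v, so √(2b) = 2.8865/0.575 = 5.0200.
b = (√(2b))²/2 = 25.2001/2 = 12.6000.
(Check via u − w = 2F/√(2b): u − w = 11.9873, 2F/√(2b) = 11.9873.)

b = 12.6 N·s/m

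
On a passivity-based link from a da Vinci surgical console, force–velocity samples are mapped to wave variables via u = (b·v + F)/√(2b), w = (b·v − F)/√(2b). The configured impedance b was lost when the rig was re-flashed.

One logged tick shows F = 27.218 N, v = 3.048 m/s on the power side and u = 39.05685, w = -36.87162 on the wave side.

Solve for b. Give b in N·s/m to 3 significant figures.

u + w = 2.1852;  u + w = √(2b)·v, so √(2b) = 2.1852/3.048 = 0.7169.
b = (√(2b))²/2 = 0.5140/2 = 0.2570.
(Check via u − w = 2F/√(2b): u − w = 75.9285, 2F/√(2b) = 75.9284.)

b = 0.257 N·s/m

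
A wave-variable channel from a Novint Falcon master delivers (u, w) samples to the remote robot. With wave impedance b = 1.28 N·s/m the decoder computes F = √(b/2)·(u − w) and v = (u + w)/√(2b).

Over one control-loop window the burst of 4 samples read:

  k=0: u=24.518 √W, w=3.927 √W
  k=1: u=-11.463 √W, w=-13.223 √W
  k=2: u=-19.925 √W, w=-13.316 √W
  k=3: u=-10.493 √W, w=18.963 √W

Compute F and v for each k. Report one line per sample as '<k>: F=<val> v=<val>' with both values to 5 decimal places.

k=0: u−w=20.59100, u+w=28.44500; √(b/2)=0.80000, √(2b)=1.60000; F=0.80000×20.591=16.47280, v=28.44500/1.60000=17.77812
k=1: u−w=1.76000, u+w=-24.68600; √(b/2)=0.80000, √(2b)=1.60000; F=0.80000×1.76=1.40800, v=-24.68600/1.60000=-15.42875
k=2: u−w=-6.60900, u+w=-33.24100; √(b/2)=0.80000, √(2b)=1.60000; F=0.80000×(-6.609)=-5.28720, v=-33.24100/1.60000=-20.77562
k=3: u−w=-29.45600, u+w=8.47000; √(b/2)=0.80000, √(2b)=1.60000; F=0.80000×(-29.456)=-23.56480, v=8.47000/1.60000=5.29375

0: F=16.47280 v=17.77812
1: F=1.40800 v=-15.42875
2: F=-5.28720 v=-20.77562
3: F=-23.56480 v=5.29375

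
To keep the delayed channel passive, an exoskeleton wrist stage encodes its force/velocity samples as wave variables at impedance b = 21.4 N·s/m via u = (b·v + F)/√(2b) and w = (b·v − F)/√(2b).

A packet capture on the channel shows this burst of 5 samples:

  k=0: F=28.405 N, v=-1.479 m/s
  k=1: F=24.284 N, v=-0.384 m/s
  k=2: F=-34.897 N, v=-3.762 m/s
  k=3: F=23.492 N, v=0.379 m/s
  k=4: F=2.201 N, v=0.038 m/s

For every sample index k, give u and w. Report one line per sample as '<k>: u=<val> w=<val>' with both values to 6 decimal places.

0: u=-0.496104 w=-9.179766
1: u=2.455821 w=-4.968015
2: u=-17.639986 w=-6.971661
3: u=4.830598 w=-2.351116
4: u=0.460734 w=-0.212131

k=0: b·v=21.4×(-1.479)=-31.650600; √(2b)=6.542171; u=(-31.650600+28.405)/6.542171=-0.496104, w=(-31.650600−28.405)/6.542171=-9.179766
k=1: b·v=21.4×(-0.384)=-8.217600; √(2b)=6.542171; u=(-8.217600+24.284)/6.542171=2.455821, w=(-8.217600−24.284)/6.542171=-4.968015
k=2: b·v=21.4×(-3.762)=-80.506800; √(2b)=6.542171; u=(-80.506800+(-34.897))/6.542171=-17.639986, w=(-80.506800−(-34.897))/6.542171=-6.971661
k=3: b·v=21.4×0.379=8.110600; √(2b)=6.542171; u=(8.110600+23.492)/6.542171=4.830598, w=(8.110600−23.492)/6.542171=-2.351116
k=4: b·v=21.4×0.038=0.813200; √(2b)=6.542171; u=(0.813200+2.201)/6.542171=0.460734, w=(0.813200−2.201)/6.542171=-0.212131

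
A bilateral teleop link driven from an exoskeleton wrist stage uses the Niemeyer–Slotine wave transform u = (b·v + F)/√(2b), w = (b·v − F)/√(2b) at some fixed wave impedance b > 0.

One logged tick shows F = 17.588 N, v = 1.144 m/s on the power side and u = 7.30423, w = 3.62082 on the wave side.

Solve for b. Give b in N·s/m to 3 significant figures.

u + w = 10.9250;  u + w = √(2b)·v, so √(2b) = 10.9250/1.144 = 9.5499.
b = (√(2b))²/2 = 91.2000/2 = 45.6000.
(Check via u − w = 2F/√(2b): u − w = 3.6834, 2F/√(2b) = 3.6834.)

b = 45.6 N·s/m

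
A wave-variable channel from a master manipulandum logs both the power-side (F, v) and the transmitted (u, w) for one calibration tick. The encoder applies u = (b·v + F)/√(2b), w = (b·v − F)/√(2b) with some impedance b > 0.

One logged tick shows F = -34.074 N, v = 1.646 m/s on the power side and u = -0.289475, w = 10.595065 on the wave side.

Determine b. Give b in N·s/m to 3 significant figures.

b = 19.6 N·s/m

u + w = 10.305590;  u + w = √(2b)·v, so √(2b) = 10.305590/1.646 = 6.260990.
b = (√(2b))²/2 = 39.199999/2 = 19.600000.
(Check via u − w = 2F/√(2b): u − w = -10.884540, 2F/√(2b) = -10.884540.)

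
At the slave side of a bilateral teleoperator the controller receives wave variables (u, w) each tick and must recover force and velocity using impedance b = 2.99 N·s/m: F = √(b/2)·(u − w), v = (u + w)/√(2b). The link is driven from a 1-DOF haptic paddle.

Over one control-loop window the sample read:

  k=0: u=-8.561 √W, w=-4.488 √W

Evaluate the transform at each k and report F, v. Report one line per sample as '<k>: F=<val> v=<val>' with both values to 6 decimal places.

0: F=-4.980065 v=-5.336133

k=0: u−w=-4.073000, u+w=-13.049000; √(b/2)=1.222702, √(2b)=2.445404; F=1.222702×(-4.073)=-4.980065, v=-13.049000/2.445404=-5.336133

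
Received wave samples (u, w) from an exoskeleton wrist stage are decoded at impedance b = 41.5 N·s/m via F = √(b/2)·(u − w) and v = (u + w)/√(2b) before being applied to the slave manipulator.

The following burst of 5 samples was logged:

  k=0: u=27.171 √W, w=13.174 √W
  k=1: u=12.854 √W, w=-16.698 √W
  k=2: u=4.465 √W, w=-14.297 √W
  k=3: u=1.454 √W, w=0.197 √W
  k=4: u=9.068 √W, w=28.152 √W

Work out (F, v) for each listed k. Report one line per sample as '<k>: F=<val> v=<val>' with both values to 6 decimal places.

k=0: u−w=13.997000, u+w=40.345000; √(b/2)=4.555217, √(2b)=9.110434; F=4.555217×13.997=63.759369, v=40.345000/9.110434=4.428439
k=1: u−w=29.552000, u+w=-3.844000; √(b/2)=4.555217, √(2b)=9.110434; F=4.555217×29.552=134.615767, v=-3.844000/9.110434=-0.421934
k=2: u−w=18.762000, u+w=-9.832000; √(b/2)=4.555217, √(2b)=9.110434; F=4.555217×18.762=85.464977, v=-9.832000/9.110434=-1.079202
k=3: u−w=1.257000, u+w=1.651000; √(b/2)=4.555217, √(2b)=9.110434; F=4.555217×1.257=5.725908, v=1.651000/9.110434=0.181221
k=4: u−w=-19.084000, u+w=37.220000; √(b/2)=4.555217, √(2b)=9.110434; F=4.555217×(-19.084)=-86.931757, v=37.220000/9.110434=4.085426

0: F=63.759369 v=4.428439
1: F=134.615767 v=-0.421934
2: F=85.464977 v=-1.079202
3: F=5.725908 v=0.181221
4: F=-86.931757 v=4.085426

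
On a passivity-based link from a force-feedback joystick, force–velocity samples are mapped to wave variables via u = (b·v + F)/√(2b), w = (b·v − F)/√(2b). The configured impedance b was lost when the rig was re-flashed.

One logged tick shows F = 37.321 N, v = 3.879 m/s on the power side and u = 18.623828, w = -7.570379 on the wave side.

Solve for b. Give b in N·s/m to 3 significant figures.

b = 4.06 N·s/m

u + w = 11.053449;  u + w = √(2b)·v, so √(2b) = 11.053449/3.879 = 2.849561.
b = (√(2b))²/2 = 8.120001/2 = 4.060000.
(Check via u − w = 2F/√(2b): u − w = 26.194207, 2F/√(2b) = 26.194206.)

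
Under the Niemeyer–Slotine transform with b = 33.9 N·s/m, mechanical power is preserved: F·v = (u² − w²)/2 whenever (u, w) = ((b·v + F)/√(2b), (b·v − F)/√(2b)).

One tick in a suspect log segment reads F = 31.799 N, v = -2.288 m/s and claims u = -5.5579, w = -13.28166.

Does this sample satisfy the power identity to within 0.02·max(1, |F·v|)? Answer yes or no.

yes

F·v = 31.799×(-2.288) = -72.75611 W.
(u² − w²)/2 = (30.89025 − 176.40249)/2 = -72.75612 W.
|Δ| = 0.00001;  2% of max(1, |F·v|) = 1.45512.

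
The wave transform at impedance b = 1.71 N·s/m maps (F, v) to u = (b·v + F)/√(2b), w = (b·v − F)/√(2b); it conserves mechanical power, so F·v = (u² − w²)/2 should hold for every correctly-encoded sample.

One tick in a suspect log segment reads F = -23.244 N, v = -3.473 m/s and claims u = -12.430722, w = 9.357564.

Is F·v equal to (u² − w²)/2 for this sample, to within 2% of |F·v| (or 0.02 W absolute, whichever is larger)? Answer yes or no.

F·v = (-23.244)×(-3.473) = 80.726412 W.
(u² − w²)/2 = (154.522849 − 87.564004)/2 = 33.479423 W.
|Δ| = 47.246989;  2% of max(1, |F·v|) = 1.614528.

no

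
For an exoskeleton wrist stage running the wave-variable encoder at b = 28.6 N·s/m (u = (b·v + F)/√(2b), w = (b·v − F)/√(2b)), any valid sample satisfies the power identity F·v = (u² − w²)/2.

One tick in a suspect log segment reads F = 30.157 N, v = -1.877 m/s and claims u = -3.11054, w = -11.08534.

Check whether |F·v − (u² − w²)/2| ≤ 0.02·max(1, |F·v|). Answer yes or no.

yes

F·v = 30.157×(-1.877) = -56.60469 W.
(u² − w²)/2 = (9.67546 − 122.88476)/2 = -56.60465 W.
|Δ| = 0.00004;  2% of max(1, |F·v|) = 1.13209.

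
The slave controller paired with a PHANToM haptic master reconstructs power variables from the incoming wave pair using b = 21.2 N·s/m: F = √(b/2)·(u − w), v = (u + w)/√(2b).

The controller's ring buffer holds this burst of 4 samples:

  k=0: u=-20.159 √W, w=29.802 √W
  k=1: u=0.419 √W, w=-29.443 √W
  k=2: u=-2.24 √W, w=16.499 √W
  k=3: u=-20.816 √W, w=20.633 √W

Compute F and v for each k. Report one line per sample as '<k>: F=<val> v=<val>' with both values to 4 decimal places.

k=0: u−w=-49.9610, u+w=9.6430; √(b/2)=3.2558, √(2b)=6.5115; F=3.2558×(-49.961)=-162.6612, v=9.6430/6.5115=1.4809
k=1: u−w=29.8620, u+w=-29.0240; √(b/2)=3.2558, √(2b)=6.5115; F=3.2558×29.862=97.2236, v=-29.0240/6.5115=-4.4573
k=2: u−w=-18.7390, u+w=14.2590; √(b/2)=3.2558, √(2b)=6.5115; F=3.2558×(-18.739)=-61.0098, v=14.2590/6.5115=2.1898
k=3: u−w=-41.4490, u+w=-0.1830; √(b/2)=3.2558, √(2b)=6.5115; F=3.2558×(-41.449)=-134.9482, v=-0.1830/6.5115=-0.0281

0: F=-162.6612 v=1.4809
1: F=97.2236 v=-4.4573
2: F=-61.0098 v=2.1898
3: F=-134.9482 v=-0.0281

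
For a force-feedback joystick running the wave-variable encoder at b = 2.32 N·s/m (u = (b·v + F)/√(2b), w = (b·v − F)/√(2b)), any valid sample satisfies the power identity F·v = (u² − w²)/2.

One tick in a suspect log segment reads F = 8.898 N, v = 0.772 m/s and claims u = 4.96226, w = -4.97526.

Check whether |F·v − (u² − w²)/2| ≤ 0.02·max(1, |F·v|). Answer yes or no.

no

F·v = 8.898×0.772 = 6.8693 W.
(u² − w²)/2 = (24.6240 − 24.7532)/2 = -0.0646 W.
|Δ| = 6.9338;  2% of max(1, |F·v|) = 0.1374.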